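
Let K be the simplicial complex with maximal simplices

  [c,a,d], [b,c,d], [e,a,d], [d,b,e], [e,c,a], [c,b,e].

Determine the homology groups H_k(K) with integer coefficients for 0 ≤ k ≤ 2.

H_0 = Z,  H_1 = 0,  H_2 = Z.

Order the vertices as a < b < c < d < e. Listing each simplex with vertices in this order, K has dimension 2 with simplices:

  0-simplices (5): a, b, c, d, e
  1-simplices (9): ac, ad, ae, bc, bd, be, cd, ce, de
  2-simplices (6): acd, ace, ade, bcd, bce, bde

so the chain groups are C_0 ≅ Z^5, C_1 ≅ Z^9, C_2 ≅ Z^6.

∂_1: C_1 → C_0 is given by ∂[p,q] = [q] − [p]. For instance
  ∂ae = e − a.
The 5×9 boundary matrix has rank 4 and Smith normal form diag(1,1,1,1).

Boundary ∂_2: C_2 → C_1 maps a triangle to the signed sum of its edges. For instance
  ∂ace = ce − ae + ac,
  ∂acd = cd − ad + ac.
The 9×6 boundary matrix has rank 5 and Smith normal form diag(1,1,1,1,1).

Computing H_k = (kernel of ∂_k) / (image of ∂_{k+1}):

  H_0: rank C_0 − rank ∂_1 = 5 − 4 = 1, and the invariant factors of ∂_1 are all 1, so H_0 ≅ Z.
  H_1: rank ker ∂_1 − rank ∂_2 = (9 − 4) − 5 = 0, and the invariant factors of ∂_2 are all 1, so H_1 ≅ 0.
  H_2: rank ker ∂_2 − rank ∂_3 = (6 − 5) − 0 = 1, and there is no ∂_3, so H_2 ≅ Z.

As a check, the Euler characteristic is 5 − 9 + 6 = 2, which agrees with 1 − 0 + 1 = 2.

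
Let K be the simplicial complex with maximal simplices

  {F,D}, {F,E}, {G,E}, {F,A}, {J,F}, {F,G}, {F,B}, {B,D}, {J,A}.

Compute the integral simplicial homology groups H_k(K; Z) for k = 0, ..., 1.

We work with the vertex ordering A < B < D < E < F < G < J. The simplices of K, each written with vertices in increasing order, are:

  0-simplices (7): A, B, D, E, F, G, J
  1-simplices (9): AF, AJ, BD, BF, DF, EF, EG, FG, FJ

so the chain groups are C_0 ≅ Z^7, C_1 ≅ Z^9.

∂_1: C_1 → C_0 is given by ∂[p,q] = [q] − [p]. For instance
  ∂EG = G − E.
This gives a 7×9 integer matrix of rank 6; reducing to Smith normal form yields diagonal entries (1,1,1,1,1,1).

From H_k ≅ ker(∂_k) / im(∂_{k+1}) we obtain:

  H_0: rank C_0 − rank ∂_1 = 7 − 6 = 1, and the invariant factors of ∂_1 are all 1, so H_0 ≅ Z.
  H_1: rank ker ∂_1 − rank ∂_2 = (9 − 6) − 0 = 3, and there is no ∂_2, so H_1 ≅ Z^3.

H_0 = Z,  H_1 = Z^3.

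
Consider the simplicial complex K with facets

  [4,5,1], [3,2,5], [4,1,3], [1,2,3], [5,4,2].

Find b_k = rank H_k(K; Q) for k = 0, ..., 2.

b_0 = 1, b_1 = 1, b_2 = 0.

Take the total order 1 < 2 < 3 < 4 < 5 on the vertex set. Then K (dimension 2) consists of the simplices:

  0-simplices (5): [1], [2], [3], [4], [5]
  1-simplices (10): [1,2], [1,3], [1,4], [1,5], [2,3], [2,4], [2,5], [3,4], [3,5], [4,5]
  2-simplices (5): [1,2,3], [1,3,4], [1,4,5], [2,3,5], [2,4,5]

Hence C_0 ≅ Z^5, C_1 ≅ Z^10, C_2 ≅ Z^5.

The boundary map ∂_1: C_1 → C_0 sends each edge [p,q] (with p < q) to q − p.
The 5×10 boundary matrix has rank 4 and Smith normal form diag(1,1,1,1).

∂_2: C_2 → C_1 maps a triangle to the signed sum of its edges. For instance
  ∂[1,2,3] = [2,3] − [1,3] + [1,2],
  ∂[2,3,5] = [3,5] − [2,5] + [2,3].
The 10×5 boundary matrix has rank 5 and Smith normal form diag(1,1,1,1,1).

Reading off H_k = ker ∂_k / im ∂_{k+1}:

  H_0: rank C_0 − rank ∂_1 = 5 − 4 = 1, and the invariant factors of ∂_1 are all 1, so H_0 = Z.
  H_1: rank ker ∂_1 − rank ∂_2 = (10 − 4) − 5 = 1, and the invariant factors of ∂_2 are all 1, so H_1 = Z.
  H_2: rank ker ∂_2 − rank ∂_3 = (5 − 5) − 0 = 0, and there is no ∂_3, so H_2 = 0.

As a check, the Euler characteristic is 5 − 10 + 5 = 0, which agrees with 1 − 1 + 0 = 0.

Hence the Betti numbers are b_0 = 1, b_1 = 1, b_2 = 0.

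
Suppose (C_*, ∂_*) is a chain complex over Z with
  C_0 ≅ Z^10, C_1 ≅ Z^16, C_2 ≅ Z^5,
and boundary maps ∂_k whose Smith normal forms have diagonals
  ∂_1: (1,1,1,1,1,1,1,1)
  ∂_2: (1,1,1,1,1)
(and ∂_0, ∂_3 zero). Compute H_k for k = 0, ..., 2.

H_0 ≅ Z^2,  H_1 ≅ Z^3,  H_2 = 0.

H_0: b_0 = 10 − 0 − 8 = 2; torsion from ∂_1 factors > 1: none. So H_0 ≅ Z^2.
H_1: b_1 = 16 − 8 − 5 = 3; torsion from ∂_2 factors > 1: none. So H_1 ≅ Z^3.
H_2: b_2 = 5 − 5 − 0 = 0; torsion from ∂_3 factors > 1: none. So H_2 ≅ 0.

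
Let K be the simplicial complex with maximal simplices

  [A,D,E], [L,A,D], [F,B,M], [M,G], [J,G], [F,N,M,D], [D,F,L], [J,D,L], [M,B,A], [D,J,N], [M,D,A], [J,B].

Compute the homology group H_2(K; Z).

Fix the vertex order A < B < D < E < F < G < J < L < M < N and write every simplex with vertices in increasing order. Then dim K = 3 and the simplices of K are:

  0-simplices (10): A, B, D, E, F, G, J, L, M, N
  1-simplices (22): AB, AD, AE, AL, AM, BF, BJ, BM, DE, DF, DJ, DL, DM, DN, FL, FM, FN, GJ, GM, JL, JN, MN
  2-simplices (12): ABM, ADE, ADL, ADM, BFM, DFL, DFM, DFN, DJL, DJN, DMN, FMN
  3-simplices (1): DFMN

Hence C_0 ≅ Z^10, C_1 ≅ Z^22, C_2 ≅ Z^12, C_3 ≅ Z^1.

The boundary map ∂_1: C_1 → C_0 maps an edge to its endpoints' difference, ∂[p,q] = q − p. For instance
  ∂GJ = J − G.
As a 10×22 matrix over Z this has rank 9, with invariant factors (1,1,1,1,1,1,1,1,1).

Boundary ∂_2: C_2 → C_1 sends each 2-simplex [p,q,r] to [q,r] − [p,r] + [p,q]. For instance
  ∂DFM = FM − DM + DF,
  ∂BFM = FM − BM + BF.
The resulting 22×12 matrix has rank 11, and its Smith normal form has invariant factors (1,1,1,1,1,1,1,1,1,1,1).

∂_3: C_3 → C_2 sends each 3-simplex σ to the alternating sum Σ_i (−1)^i (σ with its i-th vertex removed). For instance
  ∂DFMN = FMN − DMN + DFN − DFM.
The 12×1 boundary matrix has rank 1 and Smith normal form diag(1).

Reading off H_k = ker ∂_k / im ∂_{k+1}:

  H_2: rank ker ∂_2 − rank ∂_3 = (12 − 11) − 1 = 0, and the invariant factors of ∂_3 are all 1, so H_2 ≅ 0.

H_2 ≅ 0.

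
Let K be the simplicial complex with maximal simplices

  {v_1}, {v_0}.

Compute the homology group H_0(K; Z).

H_0 = Z^2.

We work with the vertex ordering v_0 < v_1. The simplices of K, each written with vertices in increasing order, are:

  0-simplices (2): [v_0], [v_1]

Hence C_0 ≅ Z^2.

From H_k ≅ ker(∂_k) / im(∂_{k+1}) we obtain:

  H_0: rank C_0 − rank ∂_1 = 2 − 0 = 2, and there is no ∂_1, so H_0 ≅ Z^2.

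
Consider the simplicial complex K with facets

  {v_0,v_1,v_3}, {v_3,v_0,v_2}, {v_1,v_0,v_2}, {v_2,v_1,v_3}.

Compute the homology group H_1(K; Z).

H_1 ≅ 0.

We work with the vertex ordering v_0 < v_1 < v_2 < v_3. The simplices of K, each written with vertices in increasing order, are:

  0-simplices (4): [v_0], [v_1], [v_2], [v_3]
  1-simplices (6): [v_0,v_1], [v_0,v_2], [v_0,v_3], [v_1,v_2], [v_1,v_3], [v_2,v_3]
  2-simplices (4): [v_0,v_1,v_2], [v_0,v_1,v_3], [v_0,v_2,v_3], [v_1,v_2,v_3]

so the chain groups are C_0 ≅ Z^4, C_1 ≅ Z^6, C_2 ≅ Z^4.

Boundary ∂_1: C_1 → C_0 maps an edge to its endpoints' difference, ∂[p,q] = q − p. For instance
  ∂[v_1,v_2] = [v_2] − [v_1].
The resulting 4×6 matrix has rank 3, and its Smith normal form has invariant factors (1,1,1).

Boundary ∂_2: C_2 → C_1 sends each 2-simplex [p,q,r] to [q,r] − [p,r] + [p,q]. For instance
  ∂[v_0,v_1,v_3] = [v_1,v_3] − [v_0,v_3] + [v_0,v_1],
  ∂[v_0,v_1,v_2] = [v_1,v_2] − [v_0,v_2] + [v_0,v_1].
The resulting 6×4 matrix has rank 3, and its Smith normal form has invariant factors (1,1,1).

From H_k ≅ ker(∂_k) / im(∂_{k+1}) we obtain:

  H_1: rank ker ∂_1 − rank ∂_2 = (6 − 3) − 3 = 0, and the invariant factors of ∂_2 are all 1, so H_1 ≅ 0.

(K is a triangulation of the 2-sphere S^2.)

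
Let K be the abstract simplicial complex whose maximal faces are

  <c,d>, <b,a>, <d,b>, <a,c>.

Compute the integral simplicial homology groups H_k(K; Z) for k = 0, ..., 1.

Order the vertices as a < b < c < d. Listing each simplex with vertices in this order, K has dimension 1 with simplices:

  0-simplices (4): a, b, c, d
  1-simplices (4): ab, ac, bd, cd

so the chain groups are C_0 ≅ Z^4, C_1 ≅ Z^4.

The boundary map ∂_1: C_1 → C_0 is given by ∂[p,q] = [q] − [p].
As a 4×4 matrix over Z this has rank 3, with invariant factors (1,1,1).

Now H_k = ker ∂_k / im ∂_{k+1}, so:

  H_0: rank C_0 − rank ∂_1 = 4 − 3 = 1, and the invariant factors of ∂_1 are all 1, so H_0 = Z.
  H_1: rank ker ∂_1 − rank ∂_2 = (4 − 3) − 0 = 1, and there is no ∂_2, so H_1 = Z.

H_0 ≅ Z,  H_1 ≅ Z.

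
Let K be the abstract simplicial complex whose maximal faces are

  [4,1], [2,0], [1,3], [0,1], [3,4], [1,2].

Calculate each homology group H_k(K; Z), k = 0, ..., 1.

H_0 = Z,  H_1 = Z^2.

Order the vertices as 0 < 1 < 2 < 3 < 4. Listing each simplex with vertices in this order, K has dimension 1 with simplices:

  0-simplices (5): [0], [1], [2], [3], [4]
  1-simplices (6): [0,1], [0,2], [1,2], [1,3], [1,4], [3,4]

Hence C_0 ≅ Z^5, C_1 ≅ Z^6.

The boundary map ∂_1: C_1 → C_0 is given by ∂[p,q] = [q] − [p]. For instance
  ∂[0,1] = [1] − [0].
The resulting 5×6 matrix has rank 4, and its Smith normal form has invariant factors (1,1,1,1).

Now H_k = ker ∂_k / im ∂_{k+1}, so:

  H_0: rank C_0 − rank ∂_1 = 5 − 4 = 1, and the invariant factors of ∂_1 are all 1, so H_0 ≅ Z.
  H_1: rank ker ∂_1 − rank ∂_2 = (6 − 4) − 0 = 2, and there is no ∂_2, so H_1 ≅ Z^2.

As a check, the Euler characteristic is 5 − 6 = -1, which agrees with 1 − 2 = -1.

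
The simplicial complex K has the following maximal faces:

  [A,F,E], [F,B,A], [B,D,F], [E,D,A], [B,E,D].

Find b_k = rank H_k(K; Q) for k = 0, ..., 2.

Take the total order A < B < D < E < F on the vertex set. Then K (dimension 2) consists of the simplices:

  0-simplices (5): A, B, D, E, F
  1-simplices (10): AB, AD, AE, AF, BD, BE, BF, DE, DF, EF
  2-simplices (5): ABF, ADE, AEF, BDE, BDF

so the chain groups are C_0 ≅ Z^5, C_1 ≅ Z^10, C_2 ≅ Z^5.

∂_1: C_1 → C_0 is given by ∂[p,q] = [q] − [p].
The 5×10 boundary matrix has rank 4 and Smith normal form diag(1,1,1,1).

Boundary ∂_2: C_2 → C_1 maps a triangle to the signed sum of its edges. For instance
  ∂BDF = DF − BF + BD,
  ∂AEF = EF − AF + AE.
The resulting 10×5 matrix has rank 5, and its Smith normal form has invariant factors (1,1,1,1,1).

Reading off H_k = ker ∂_k / im ∂_{k+1}:

  H_0: rank C_0 − rank ∂_1 = 5 − 4 = 1, and the invariant factors of ∂_1 are all 1, so H_0 = Z.
  H_1: rank ker ∂_1 − rank ∂_2 = (10 − 4) − 5 = 1, and the invariant factors of ∂_2 are all 1, so H_1 = Z.
  H_2: rank ker ∂_2 − rank ∂_3 = (5 − 5) − 0 = 0, and there is no ∂_3, so H_2 = 0.

As a check, the Euler characteristic is 5 − 10 + 5 = 0, which agrees with 1 − 1 + 0 = 0.

Hence the Betti numbers are b_0 = 1, b_1 = 1, b_2 = 0.

b_0 = 1, b_1 = 1, b_2 = 0.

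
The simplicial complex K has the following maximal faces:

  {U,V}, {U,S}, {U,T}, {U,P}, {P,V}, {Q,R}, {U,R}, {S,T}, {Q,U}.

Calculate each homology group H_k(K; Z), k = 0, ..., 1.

H_0 ≅ Z,  H_1 ≅ Z^3.

K has 7 vertices, 9 edges.
rank ∂_0 = 0, rank ∂_1 = 6 ⇒ b_0 = 7 − 0 − 6 = 1; all invariant factors of ∂_1 are 1 so no torsion. So H_0 = Z.
rank ∂_1 = 6, rank ∂_2 = 0 ⇒ b_1 = 9 − 6 − 0 = 3. So H_1 = Z^3.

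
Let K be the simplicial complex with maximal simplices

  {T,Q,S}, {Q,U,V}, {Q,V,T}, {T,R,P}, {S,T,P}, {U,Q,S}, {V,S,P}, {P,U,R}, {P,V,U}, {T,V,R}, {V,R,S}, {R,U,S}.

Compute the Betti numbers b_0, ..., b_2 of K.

b_0 = 1, b_1 = 0, b_2 = 0.

Fix the vertex order P < Q < R < S < T < U < V and write every simplex with vertices in increasing order. Then dim K = 2 and the simplices of K are:

  0-simplices (7): P, Q, R, S, T, U, V
  1-simplices (18): PR, PS, PT, PU, PV, QS, QT, QU, QV, RS, RT, RU, RV, ST, SU, SV, TV, UV
  2-simplices (12): PRT, PRU, PST, PSV, PUV, QST, QSU, QTV, QUV, RSU, RSV, RTV

so the chain groups are C_0 ≅ Z^7, C_1 ≅ Z^18, C_2 ≅ Z^12.

∂_1: C_1 → C_0 is given by ∂[p,q] = [q] − [p]. For instance
  ∂QU = U − Q.
The 7×18 boundary matrix has rank 6 and Smith normal form diag(1,1,1,1,1,1).

∂_2: C_2 → C_1 acts by ∂[p,q,r] = [q,r] − [p,r] + [p,q]. For instance
  ∂PUV = UV − PV + PU,
  ∂PRU = RU − PU + PR.
As a 18×12 matrix over Z this has rank 12, with invariant factors (1,1,1,1,1,1,1,1,1,1,1,2).

Computing H_k = (kernel of ∂_k) / (image of ∂_{k+1}):

  H_0: rank C_0 − rank ∂_1 = 7 − 6 = 1, and the invariant factors of ∂_1 are all 1, so H_0 = Z.
  H_1: rank ker ∂_1 − rank ∂_2 = (18 − 6) − 12 = 0, and ∂_2 has invariant factor 2 > 1, so H_1 = Z/2.
  H_2: rank ker ∂_2 − rank ∂_3 = (12 − 12) − 0 = 0, and there is no ∂_3, so H_2 = 0.

(K is a triangulation of the real projective plane RP^2.)

Hence the Betti numbers are b_0 = 1, b_1 = 0, b_2 = 0.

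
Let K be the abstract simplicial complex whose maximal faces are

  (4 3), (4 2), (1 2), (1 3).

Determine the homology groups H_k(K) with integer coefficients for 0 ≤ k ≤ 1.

Fix the vertex order 1 < 2 < 3 < 4 and write every simplex with vertices in increasing order. Then dim K = 1 and the simplices of K are:

  0-simplices (4): [1], [2], [3], [4]
  1-simplices (4): [1,2], [1,3], [2,4], [3,4]

so the chain groups are C_0 ≅ Z^4, C_1 ≅ Z^4.

The boundary map ∂_1: C_1 → C_0 sends each edge [p,q] (with p < q) to q − p. For instance
  ∂[1,3] = [3] − [1].
The resulting 4×4 matrix has rank 3, and its Smith normal form has invariant factors (1,1,1).

Now H_k = ker ∂_k / im ∂_{k+1}, so:

  H_0: rank C_0 − rank ∂_1 = 4 − 3 = 1, and the invariant factors of ∂_1 are all 1, so H_0 ≅ Z.
  H_1: rank ker ∂_1 − rank ∂_2 = (4 − 3) − 0 = 1, and there is no ∂_2, so H_1 ≅ Z.

As a check, the Euler characteristic is 4 − 4 = 0, which agrees with 1 − 1 = 0.

H_0 ≅ Z,  H_1 ≅ Z.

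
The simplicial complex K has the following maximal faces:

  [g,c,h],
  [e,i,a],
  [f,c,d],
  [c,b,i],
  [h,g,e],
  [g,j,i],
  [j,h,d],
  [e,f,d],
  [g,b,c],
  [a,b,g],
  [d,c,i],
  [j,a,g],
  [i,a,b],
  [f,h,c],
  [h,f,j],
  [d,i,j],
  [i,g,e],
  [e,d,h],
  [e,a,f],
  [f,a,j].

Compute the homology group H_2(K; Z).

Fix the vertex order a < b < c < d < e < f < g < h < i < j and write every simplex with vertices in increasing order. Then dim K = 2 and the simplices of K are:

  0-simplices (10): a, b, c, d, e, f, g, h, i, j
  1-simplices (30): ab, ae, af, ag, ai, aj, bc, bg, bi, cd, cf, cg, ch, ci, de, df, dh, di, dj, ef, eg, eh, ei, fh, fj, gh, gi, gj, hj, ij
  2-simplices (20): abg, abi, aef, aei, afj, agj, bcg, bci, cdf, cdi, cfh, cgh, def, deh, dhj, dij, egh, egi, fhj, gij

so the chain groups are C_0 ≅ Z^10, C_1 ≅ Z^30, C_2 ≅ Z^20.

Boundary ∂_1: C_1 → C_0 is given by ∂[p,q] = [q] − [p]. For instance
  ∂dh = h − d.
The 10×30 boundary matrix has rank 9 and Smith normal form diag(1,1,1,1,1,1,1,1,1).

The boundary map ∂_2: C_2 → C_1 acts by ∂[p,q,r] = [q,r] − [p,r] + [p,q]. For instance
  ∂cfh = fh − ch + cf,
  ∂egi = gi − ei + eg.
As a 30×20 matrix over Z this has rank 20, with invariant factors (1,1,1,1,1,1,1,1,1,1,1,1,1,1,1,1,1,1,1,2).

Reading off H_k = ker ∂_k / im ∂_{k+1}:

  H_2: rank ker ∂_2 − rank ∂_3 = (20 − 20) − 0 = 0, and there is no ∂_3, so H_2 ≅ 0.

H_2 = 0.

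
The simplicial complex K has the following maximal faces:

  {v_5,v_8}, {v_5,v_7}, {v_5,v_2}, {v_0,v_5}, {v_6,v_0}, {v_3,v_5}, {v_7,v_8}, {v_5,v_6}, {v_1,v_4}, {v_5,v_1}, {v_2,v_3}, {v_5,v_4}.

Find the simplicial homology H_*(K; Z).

H_0 = Z,  H_1 = Z^4.

Take the total order v_0 < v_1 < v_2 < v_3 < v_4 < v_5 < v_6 < v_7 < v_8 on the vertex set. Then K (dimension 1) consists of the simplices:

  0-simplices (9): [v_0], [v_1], [v_2], [v_3], [v_4], [v_5], [v_6], [v_7], [v_8]
  1-simplices (12): [v_0,v_5], [v_0,v_6], [v_1,v_4], [v_1,v_5], [v_2,v_3], [v_2,v_5], [v_3,v_5], [v_4,v_5], [v_5,v_6], [v_5,v_7], [v_5,v_8], [v_7,v_8]

so the chain groups are C_0 ≅ Z^9, C_1 ≅ Z^12.

∂_1: C_1 → C_0 maps an edge to its endpoints' difference, ∂[p,q] = q − p. For instance
  ∂[v_5,v_7] = [v_7] − [v_5].
As a 9×12 matrix over Z this has rank 8, with invariant factors (1,1,1,1,1,1,1,1).

Now H_k = ker ∂_k / im ∂_{k+1}, so:

  H_0: rank C_0 − rank ∂_1 = 9 − 8 = 1, and the invariant factors of ∂_1 are all 1, so H_0 = Z.
  H_1: rank ker ∂_1 − rank ∂_2 = (12 − 8) − 0 = 4, and there is no ∂_2, so H_1 = Z^4.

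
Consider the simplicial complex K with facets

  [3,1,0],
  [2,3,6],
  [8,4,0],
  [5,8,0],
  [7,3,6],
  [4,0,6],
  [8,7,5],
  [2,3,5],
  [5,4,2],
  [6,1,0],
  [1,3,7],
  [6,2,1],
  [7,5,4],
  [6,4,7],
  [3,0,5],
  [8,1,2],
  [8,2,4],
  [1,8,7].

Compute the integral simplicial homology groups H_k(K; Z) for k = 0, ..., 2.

K has 9 vertices, 27 edges, 18 triangles.
rank ∂_0 = 0, rank ∂_1 = 8 ⇒ b_0 = 9 − 0 − 8 = 1; all invariant factors of ∂_1 are 1 so no torsion. So H_0 ≅ Z.
rank ∂_1 = 8, rank ∂_2 = 18 ⇒ b_1 = 27 − 8 − 18 = 1; ∂_2 has invariant factor(s) [2] giving torsion. So H_1 ≅ Z ⊕ Z/2Z.
rank ∂_2 = 18, rank ∂_3 = 0 ⇒ b_2 = 18 − 18 − 0 = 0. So H_2 ≅ 0.

H_0 = Z,  H_1 = Z ⊕ Z/2Z,  H_2 = 0.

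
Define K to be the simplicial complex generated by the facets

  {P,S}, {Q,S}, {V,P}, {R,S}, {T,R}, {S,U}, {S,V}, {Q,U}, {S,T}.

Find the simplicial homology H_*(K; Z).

We work with the vertex ordering P < Q < R < S < T < U < V. The simplices of K, each written with vertices in increasing order, are:

  0-simplices (7): P, Q, R, S, T, U, V
  1-simplices (9): PS, PV, QS, QU, RS, RT, ST, SU, SV

Hence C_0 ≅ Z^7, C_1 ≅ Z^9.

Boundary ∂_1: C_1 → C_0 sends each edge [p,q] (with p < q) to q − p. For instance
  ∂PV = V − P.
This gives a 7×9 integer matrix of rank 6; reducing to Smith normal form yields diagonal entries (1,1,1,1,1,1).

Computing H_k = (kernel of ∂_k) / (image of ∂_{k+1}):

  H_0: rank C_0 − rank ∂_1 = 7 − 6 = 1, and the invariant factors of ∂_1 are all 1, so H_0 = Z.
  H_1: rank ker ∂_1 − rank ∂_2 = (9 − 6) − 0 = 3, and there is no ∂_2, so H_1 = Z^3.

H_0 ≅ Z,  H_1 ≅ Z^3.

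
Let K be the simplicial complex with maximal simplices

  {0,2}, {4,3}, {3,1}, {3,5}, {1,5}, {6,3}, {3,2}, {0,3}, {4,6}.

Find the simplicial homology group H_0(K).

K has 7 vertices, 9 edges.
rank ∂_0 = 0, rank ∂_1 = 6 ⇒ b_0 = 7 − 0 − 6 = 1; all invariant factors of ∂_1 are 1 so no torsion. So H_0 = Z.

H_0 ≅ Z.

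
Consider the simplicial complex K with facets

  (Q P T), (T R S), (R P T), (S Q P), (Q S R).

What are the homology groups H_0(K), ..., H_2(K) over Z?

Take the total order P < Q < R < S < T on the vertex set. Then K (dimension 2) consists of the simplices:

  0-simplices (5): P, Q, R, S, T
  1-simplices (10): PQ, PR, PS, PT, QR, QS, QT, RS, RT, ST
  2-simplices (5): PQS, PQT, PRT, QRS, RST

giving chain groups C_0 ≅ Z^5, C_1 ≅ Z^10, C_2 ≅ Z^5.

The boundary map ∂_1: C_1 → C_0 maps an edge to its endpoints' difference, ∂[p,q] = q − p. For instance
  ∂QR = R − Q.
The 5×10 boundary matrix has rank 4 and Smith normal form diag(1,1,1,1).

Boundary ∂_2: C_2 → C_1 maps a triangle to the signed sum of its edges. For instance
  ∂PQT = QT − PT + PQ,
  ∂RST = ST − RT + RS.
The resulting 10×5 matrix has rank 5, and its Smith normal form has invariant factors (1,1,1,1,1).

Reading off H_k = ker ∂_k / im ∂_{k+1}:

  H_0: rank C_0 − rank ∂_1 = 5 − 4 = 1, and the invariant factors of ∂_1 are all 1, so H_0 = Z.
  H_1: rank ker ∂_1 − rank ∂_2 = (10 − 4) − 5 = 1, and the invariant factors of ∂_2 are all 1, so H_1 = Z.
  H_2: rank ker ∂_2 − rank ∂_3 = (5 − 5) − 0 = 0, and there is no ∂_3, so H_2 = 0.

H_0 = Z,  H_1 = Z,  H_2 = 0.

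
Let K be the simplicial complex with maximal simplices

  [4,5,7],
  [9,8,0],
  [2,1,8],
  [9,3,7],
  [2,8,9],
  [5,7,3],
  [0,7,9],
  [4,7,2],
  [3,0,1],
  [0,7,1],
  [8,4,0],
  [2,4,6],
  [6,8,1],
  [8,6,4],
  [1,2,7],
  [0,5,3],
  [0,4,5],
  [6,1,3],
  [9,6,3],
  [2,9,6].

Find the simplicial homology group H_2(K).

Take the total order 0 < 1 < 2 < 3 < 4 < 5 < 6 < 7 < 8 < 9 on the vertex set. Then K (dimension 2) consists of the simplices:

  0-simplices (10): [0], [1], [2], [3], [4], [5], [6], [7], [8], [9]
  1-simplices (30): (30 of them)
  2-simplices (20): (20 of them)

Hence C_0 ≅ Z^10, C_1 ≅ Z^30, C_2 ≅ Z^20.

Boundary ∂_1: C_1 → C_0 sends each edge [p,q] (with p < q) to q − p. For instance
  ∂[1,7] = [7] − [1].
As a 10×30 matrix over Z this has rank 9, with invariant factors (1,1,1,1,1,1,1,1,1).

∂_2: C_2 → C_1 maps a triangle to the signed sum of its edges. For instance
  ∂[0,8,9] = [8,9] − [0,9] + [0,8],
  ∂[0,7,9] = [7,9] − [0,9] + [0,7].
As a 30×20 matrix over Z this has rank 20, with invariant factors (1,1,1,1,1,1,1,1,1,1,1,1,1,1,1,1,1,1,1,2).

Computing H_k = (kernel of ∂_k) / (image of ∂_{k+1}):

  H_2: rank ker ∂_2 − rank ∂_3 = (20 − 20) − 0 = 0, and there is no ∂_3, so H_2 = 0.

H_2 = 0.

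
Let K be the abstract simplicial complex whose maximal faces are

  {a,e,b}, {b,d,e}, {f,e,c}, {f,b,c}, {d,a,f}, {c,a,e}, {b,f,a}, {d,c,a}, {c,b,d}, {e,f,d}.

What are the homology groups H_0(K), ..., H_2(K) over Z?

Order the vertices as a < b < c < d < e < f. Listing each simplex with vertices in this order, K has dimension 2 with simplices:

  0-simplices (6): a, b, c, d, e, f
  1-simplices (15): ab, ac, ad, ae, af, bc, bd, be, bf, cd, ce, cf, de, df, ef
  2-simplices (10): abe, abf, acd, ace, adf, bcd, bcf, bde, cef, def

Hence C_0 ≅ Z^6, C_1 ≅ Z^15, C_2 ≅ Z^10.

The boundary map ∂_1: C_1 → C_0 is given by ∂[p,q] = [q] − [p].
The resulting 6×15 matrix has rank 5, and its Smith normal form has invariant factors (1,1,1,1,1).

Boundary ∂_2: C_2 → C_1 sends each 2-simplex [p,q,r] to [q,r] − [p,r] + [p,q]. For instance
  ∂ace = ce − ae + ac,
  ∂bcf = cf − bf + bc.
The 15×10 boundary matrix has rank 10 and Smith normal form diag(1,1,1,1,1,1,1,1,1,2).

Computing H_k = (kernel of ∂_k) / (image of ∂_{k+1}):

  H_0: rank C_0 − rank ∂_1 = 6 − 5 = 1, and the invariant factors of ∂_1 are all 1, so H_0 ≅ Z.
  H_1: rank ker ∂_1 − rank ∂_2 = (15 − 5) − 10 = 0, and ∂_2 has invariant factor 2 > 1, so H_1 ≅ Z/2Z.
  H_2: rank ker ∂_2 − rank ∂_3 = (10 − 10) − 0 = 0, and there is no ∂_3, so H_2 ≅ 0.

As a check, the Euler characteristic is 6 − 15 + 10 = 1, which agrees with 1 − 0 + 0 = 1.

H_0 ≅ Z,  H_1 ≅ Z/2Z,  H_2 = 0.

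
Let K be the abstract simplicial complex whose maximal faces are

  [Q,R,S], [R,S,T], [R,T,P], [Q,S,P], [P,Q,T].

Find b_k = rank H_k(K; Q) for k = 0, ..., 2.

b_0 = 1, b_1 = 1, b_2 = 0.

Fix the vertex order P < Q < R < S < T and write every simplex with vertices in increasing order. Then dim K = 2 and the simplices of K are:

  0-simplices (5): P, Q, R, S, T
  1-simplices (10): PQ, PR, PS, PT, QR, QS, QT, RS, RT, ST
  2-simplices (5): PQS, PQT, PRT, QRS, RST

Hence C_0 ≅ Z^5, C_1 ≅ Z^10, C_2 ≅ Z^5.

The boundary map ∂_1: C_1 → C_0 is given by ∂[p,q] = [q] − [p].
The 5×10 boundary matrix has rank 4 and Smith normal form diag(1,1,1,1).

Boundary ∂_2: C_2 → C_1 sends each 2-simplex [p,q,r] to [q,r] − [p,r] + [p,q]. For instance
  ∂QRS = RS − QS + QR,
  ∂PQS = QS − PS + PQ.
This gives a 10×5 integer matrix of rank 5; reducing to Smith normal form yields diagonal entries (1,1,1,1,1).

Computing H_k = (kernel of ∂_k) / (image of ∂_{k+1}):

  H_0: rank C_0 − rank ∂_1 = 5 − 4 = 1, and the invariant factors of ∂_1 are all 1, so H_0 = Z.
  H_1: rank ker ∂_1 − rank ∂_2 = (10 − 4) − 5 = 1, and the invariant factors of ∂_2 are all 1, so H_1 = Z.
  H_2: rank ker ∂_2 − rank ∂_3 = (5 − 5) − 0 = 0, and there is no ∂_3, so H_2 = 0.

Hence the Betti numbers are b_0 = 1, b_1 = 1, b_2 = 0.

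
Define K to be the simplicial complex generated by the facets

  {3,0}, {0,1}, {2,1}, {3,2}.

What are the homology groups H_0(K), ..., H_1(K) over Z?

H_0 ≅ Z,  H_1 ≅ Z.

We work with the vertex ordering 0 < 1 < 2 < 3. The simplices of K, each written with vertices in increasing order, are:

  0-simplices (4): [0], [1], [2], [3]
  1-simplices (4): [0,1], [0,3], [1,2], [2,3]

giving chain groups C_0 ≅ Z^4, C_1 ≅ Z^4.

Boundary ∂_1: C_1 → C_0 maps an edge to its endpoints' difference, ∂[p,q] = q − p.
The 4×4 boundary matrix has rank 3 and Smith normal form diag(1,1,1).

Computing H_k = (kernel of ∂_k) / (image of ∂_{k+1}):

  H_0: rank C_0 − rank ∂_1 = 4 − 3 = 1, and the invariant factors of ∂_1 are all 1, so H_0 = Z.
  H_1: rank ker ∂_1 − rank ∂_2 = (4 − 3) − 0 = 1, and there is no ∂_2, so H_1 = Z.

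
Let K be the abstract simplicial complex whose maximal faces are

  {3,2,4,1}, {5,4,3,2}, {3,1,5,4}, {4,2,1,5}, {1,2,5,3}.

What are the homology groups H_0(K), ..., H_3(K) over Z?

Take the total order 1 < 2 < 3 < 4 < 5 on the vertex set. Then K (dimension 3) consists of the simplices:

  0-simplices (5): [1], [2], [3], [4], [5]
  1-simplices (10): [1,2], [1,3], [1,4], [1,5], [2,3], [2,4], [2,5], [3,4], [3,5], [4,5]
  2-simplices (10): [1,2,3], [1,2,4], [1,2,5], [1,3,4], [1,3,5], [1,4,5], [2,3,4], [2,3,5], [2,4,5], [3,4,5]
  3-simplices (5): [1,2,3,4], [1,2,3,5], [1,2,4,5], [1,3,4,5], [2,3,4,5]

giving chain groups C_0 ≅ Z^5, C_1 ≅ Z^10, C_2 ≅ Z^10, C_3 ≅ Z^5.

Boundary ∂_1: C_1 → C_0 sends each edge [p,q] (with p < q) to q − p. For instance
  ∂[1,2] = [2] − [1].
The 5×10 boundary matrix has rank 4 and Smith normal form diag(1,1,1,1).

Boundary ∂_2: C_2 → C_1 acts by ∂[p,q,r] = [q,r] − [p,r] + [p,q]. For instance
  ∂[1,2,5] = [2,5] − [1,5] + [1,2],
  ∂[1,2,3] = [2,3] − [1,3] + [1,2].
The 10×10 boundary matrix has rank 6 and Smith normal form diag(1,1,1,1,1,1).

Boundary ∂_3: C_3 → C_2 sends each 3-simplex σ to the alternating sum Σ_i (−1)^i (σ with its i-th vertex removed). For instance
  ∂[1,2,3,4] = [2,3,4] − [1,3,4] + [1,2,4] − [1,2,3],
  ∂[1,2,3,5] = [2,3,5] − [1,3,5] + [1,2,5] − [1,2,3].
The 10×5 boundary matrix has rank 4 and Smith normal form diag(1,1,1,1).

From H_k ≅ ker(∂_k) / im(∂_{k+1}) we obtain:

  H_0: rank C_0 − rank ∂_1 = 5 − 4 = 1, and the invariant factors of ∂_1 are all 1, so H_0 ≅ Z.
  H_1: rank ker ∂_1 − rank ∂_2 = (10 − 4) − 6 = 0, and the invariant factors of ∂_2 are all 1, so H_1 ≅ 0.
  H_2: rank ker ∂_2 − rank ∂_3 = (10 − 6) − 4 = 0, and the invariant factors of ∂_3 are all 1, so H_2 ≅ 0.
  H_3: rank ker ∂_3 − rank ∂_4 = (5 − 4) − 0 = 1, and there is no ∂_4, so H_3 ≅ Z.

H_0 ≅ Z,  H_1 = 0,  H_2 = 0,  H_3 ≅ Z.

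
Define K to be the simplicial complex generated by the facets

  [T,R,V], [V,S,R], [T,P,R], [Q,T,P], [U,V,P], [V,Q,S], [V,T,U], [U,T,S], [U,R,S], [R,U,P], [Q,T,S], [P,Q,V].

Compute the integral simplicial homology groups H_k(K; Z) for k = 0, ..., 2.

Order the vertices as P < Q < R < S < T < U < V. Listing each simplex with vertices in this order, K has dimension 2 with simplices:

  0-simplices (7): P, Q, R, S, T, U, V
  1-simplices (18): PQ, PR, PT, PU, PV, QS, QT, QV, RS, RT, RU, RV, ST, SU, SV, TU, TV, UV
  2-simplices (12): PQT, PQV, PRT, PRU, PUV, QST, QSV, RSU, RSV, RTV, STU, TUV

so the chain groups are C_0 ≅ Z^7, C_1 ≅ Z^18, C_2 ≅ Z^12.

∂_1: C_1 → C_0 is given by ∂[p,q] = [q] − [p].
As a 7×18 matrix over Z this has rank 6, with invariant factors (1,1,1,1,1,1).

∂_2: C_2 → C_1 sends each 2-simplex [p,q,r] to [q,r] − [p,r] + [p,q]. For instance
  ∂RSV = SV − RV + RS,
  ∂PQT = QT − PT + PQ.
As a 18×12 matrix over Z this has rank 12, with invariant factors (1,1,1,1,1,1,1,1,1,1,1,2).

Now H_k = ker ∂_k / im ∂_{k+1}, so:

  H_0: rank C_0 − rank ∂_1 = 7 − 6 = 1, and the invariant factors of ∂_1 are all 1, so H_0 ≅ Z.
  H_1: rank ker ∂_1 − rank ∂_2 = (18 − 6) − 12 = 0, and ∂_2 has invariant factor 2 > 1, so H_1 ≅ Z_2.
  H_2: rank ker ∂_2 − rank ∂_3 = (12 − 12) − 0 = 0, and there is no ∂_3, so H_2 ≅ 0.

H_0 ≅ Z,  H_1 ≅ Z_2,  H_2 = 0.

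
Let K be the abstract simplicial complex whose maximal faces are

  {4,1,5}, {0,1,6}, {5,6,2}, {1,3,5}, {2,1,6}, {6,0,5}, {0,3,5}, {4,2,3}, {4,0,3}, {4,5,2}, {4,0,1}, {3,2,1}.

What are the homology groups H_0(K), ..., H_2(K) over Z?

H_0 = Z,  H_1 = Z/2,  H_2 = 0.

We work with the vertex ordering 0 < 1 < 2 < 3 < 4 < 5 < 6. The simplices of K, each written with vertices in increasing order, are:

  0-simplices (7): [0], [1], [2], [3], [4], [5], [6]
  1-simplices (18): [0,1], [0,3], [0,4], [0,5], [0,6], [1,2], [1,3], [1,4], [1,5], [1,6], [2,3], [2,4], [2,5], [2,6], [3,4], [3,5], [4,5], [5,6]
  2-simplices (12): [0,1,4], [0,1,6], [0,3,4], [0,3,5], [0,5,6], [1,2,3], [1,2,6], [1,3,5], [1,4,5], [2,3,4], [2,4,5], [2,5,6]

so the chain groups are C_0 ≅ Z^7, C_1 ≅ Z^18, C_2 ≅ Z^12.

∂_1: C_1 → C_0 maps an edge to its endpoints' difference, ∂[p,q] = q − p. For instance
  ∂[1,3] = [3] − [1].
This gives a 7×18 integer matrix of rank 6; reducing to Smith normal form yields diagonal entries (1,1,1,1,1,1).

The boundary map ∂_2: C_2 → C_1 acts by ∂[p,q,r] = [q,r] − [p,r] + [p,q]. For instance
  ∂[0,3,5] = [3,5] − [0,5] + [0,3],
  ∂[2,5,6] = [5,6] − [2,6] + [2,5].
The resulting 18×12 matrix has rank 12, and its Smith normal form has invariant factors (1,1,1,1,1,1,1,1,1,1,1,2).

Reading off H_k = ker ∂_k / im ∂_{k+1}:

  H_0: rank C_0 − rank ∂_1 = 7 − 6 = 1, and the invariant factors of ∂_1 are all 1, so H_0 ≅ Z.
  H_1: rank ker ∂_1 − rank ∂_2 = (18 − 6) − 12 = 0, and ∂_2 has invariant factor 2 > 1, so H_1 ≅ Z/2.
  H_2: rank ker ∂_2 − rank ∂_3 = (12 − 12) − 0 = 0, and there is no ∂_3, so H_2 ≅ 0.

As a check, the Euler characteristic is 7 − 18 + 12 = 1, which agrees with 1 − 0 + 0 = 1.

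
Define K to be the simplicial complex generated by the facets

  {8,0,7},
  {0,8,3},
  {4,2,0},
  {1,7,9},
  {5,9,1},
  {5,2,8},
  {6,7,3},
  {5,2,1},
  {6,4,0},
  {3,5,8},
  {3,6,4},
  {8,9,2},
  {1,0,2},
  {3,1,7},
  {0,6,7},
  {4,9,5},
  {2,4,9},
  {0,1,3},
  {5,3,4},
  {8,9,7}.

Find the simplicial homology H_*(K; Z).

H_0 = Z,  H_1 = Z ⊕ Z/2,  H_2 = 0.

We work with the vertex ordering 0 < 1 < 2 < 3 < 4 < 5 < 6 < 7 < 8 < 9. The simplices of K, each written with vertices in increasing order, are:

  0-simplices (10): [0], [1], [2], [3], [4], [5], [6], [7], [8], [9]
  1-simplices (30): (30 of them)
  2-simplices (20): (20 of them)

so the chain groups are C_0 ≅ Z^10, C_1 ≅ Z^30, C_2 ≅ Z^20.

∂_1: C_1 → C_0 maps an edge to its endpoints' difference, ∂[p,q] = q − p.
As a 10×30 matrix over Z this has rank 9, with invariant factors (1,1,1,1,1,1,1,1,1).

∂_2: C_2 → C_1 maps a triangle to the signed sum of its edges. For instance
  ∂[1,2,5] = [2,5] − [1,5] + [1,2],
  ∂[2,8,9] = [8,9] − [2,9] + [2,8].
As a 30×20 matrix over Z this has rank 20, with invariant factors (1,1,1,1,1,1,1,1,1,1,1,1,1,1,1,1,1,1,1,2).

Now H_k = ker ∂_k / im ∂_{k+1}, so:

  H_0: rank C_0 − rank ∂_1 = 10 − 9 = 1, and the invariant factors of ∂_1 are all 1, so H_0 = Z.
  H_1: rank ker ∂_1 − rank ∂_2 = (30 − 9) − 20 = 1, and ∂_2 has invariant factor 2 > 1, so H_1 = Z ⊕ Z/2.
  H_2: rank ker ∂_2 − rank ∂_3 = (20 − 20) − 0 = 0, and there is no ∂_3, so H_2 = 0.

As a check, the Euler characteristic is 10 − 30 + 20 = 0, which agrees with 1 − 1 + 0 = 0.
(K is a triangulation of the Klein bottle.)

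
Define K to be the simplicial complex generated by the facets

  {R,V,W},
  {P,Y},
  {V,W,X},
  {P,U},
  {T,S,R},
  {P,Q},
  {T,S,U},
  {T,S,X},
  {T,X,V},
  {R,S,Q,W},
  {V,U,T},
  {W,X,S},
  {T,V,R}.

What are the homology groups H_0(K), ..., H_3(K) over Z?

Fix the vertex order P < Q < R < S < T < U < V < W < X < Y and write every simplex with vertices in increasing order. Then dim K = 3 and the simplices of K are:

  0-simplices (10): P, Q, R, S, T, U, V, W, X, Y
  1-simplices (21): PQ, PU, PY, QR, QS, QW, RS, RT, RV, RW, ST, SU, SW, SX, TU, TV, TX, UV, VW, VX, WX
  2-simplices (13): QRS, QRW, QSW, RST, RSW, RTV, RVW, STU, STX, SWX, TUV, TVX, VWX
  3-simplices (1): QRSW

so the chain groups are C_0 ≅ Z^10, C_1 ≅ Z^21, C_2 ≅ Z^13, C_3 ≅ Z^1.

Boundary ∂_1: C_1 → C_0 maps an edge to its endpoints' difference, ∂[p,q] = q − p.
As a 10×21 matrix over Z this has rank 9, with invariant factors (1,1,1,1,1,1,1,1,1).

∂_2: C_2 → C_1 acts by ∂[p,q,r] = [q,r] − [p,r] + [p,q]. For instance
  ∂STX = TX − SX + ST,
  ∂STU = TU − SU + ST.
The 21×13 boundary matrix has rank 11 and Smith normal form diag(1,1,1,1,1,1,1,1,1,1,1).

The boundary map ∂_3: C_3 → C_2 sends each 3-simplex σ to the alternating sum Σ_i (−1)^i (σ with its i-th vertex removed). For instance
  ∂QRSW = RSW − QSW + QRW − QRS.
This gives a 13×1 integer matrix of rank 1; reducing to Smith normal form yields diagonal entries (1).

Reading off H_k = ker ∂_k / im ∂_{k+1}:

  H_0: rank C_0 − rank ∂_1 = 10 − 9 = 1, and the invariant factors of ∂_1 are all 1, so H_0 ≅ Z.
  H_1: rank ker ∂_1 − rank ∂_2 = (21 − 9) − 11 = 1, and the invariant factors of ∂_2 are all 1, so H_1 ≅ Z.
  H_2: rank ker ∂_2 − rank ∂_3 = (13 − 11) − 1 = 1, and the invariant factors of ∂_3 are all 1, so H_2 ≅ Z.
  H_3: rank ker ∂_3 − rank ∂_4 = (1 − 1) − 0 = 0, and there is no ∂_4, so H_3 ≅ 0.

H_0 = Z,  H_1 = Z,  H_2 = Z,  H_3 = 0.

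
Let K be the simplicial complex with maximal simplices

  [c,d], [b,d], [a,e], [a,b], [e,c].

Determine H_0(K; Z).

H_0 = Z.

K has 5 vertices, 5 edges.
rank ∂_0 = 0, rank ∂_1 = 4 ⇒ b_0 = 5 − 0 − 4 = 1; all invariant factors of ∂_1 are 1 so no torsion. So H_0 = Z.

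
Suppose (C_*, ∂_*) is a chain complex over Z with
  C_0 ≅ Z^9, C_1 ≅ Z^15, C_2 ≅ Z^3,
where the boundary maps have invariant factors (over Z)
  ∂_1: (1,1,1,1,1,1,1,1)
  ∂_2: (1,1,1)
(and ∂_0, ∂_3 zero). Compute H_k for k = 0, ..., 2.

H_0: b_0 = 9 − 0 − 8 = 1; torsion from ∂_1 factors > 1: none. So H_0 = Z.
H_1: b_1 = 15 − 8 − 3 = 4; torsion from ∂_2 factors > 1: none. So H_1 = Z^4.
H_2: b_2 = 3 − 3 − 0 = 0; torsion from ∂_3 factors > 1: none. So H_2 = 0.

H_0 = Z,  H_1 = Z^4,  H_2 = 0.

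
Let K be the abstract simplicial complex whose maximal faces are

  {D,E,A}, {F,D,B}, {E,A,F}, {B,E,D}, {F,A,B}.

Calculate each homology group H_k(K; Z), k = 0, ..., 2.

Fix the vertex order A < B < D < E < F and write every simplex with vertices in increasing order. Then dim K = 2 and the simplices of K are:

  0-simplices (5): A, B, D, E, F
  1-simplices (10): AB, AD, AE, AF, BD, BE, BF, DE, DF, EF
  2-simplices (5): ABF, ADE, AEF, BDE, BDF

so the chain groups are C_0 ≅ Z^5, C_1 ≅ Z^10, C_2 ≅ Z^5.

Boundary ∂_1: C_1 → C_0 sends each edge [p,q] (with p < q) to q − p. For instance
  ∂DE = E − D.
The resulting 5×10 matrix has rank 4, and its Smith normal form has invariant factors (1,1,1,1).

The boundary map ∂_2: C_2 → C_1 acts by ∂[p,q,r] = [q,r] − [p,r] + [p,q]. For instance
  ∂ADE = DE − AE + AD,
  ∂ABF = BF − AF + AB.
The 10×5 boundary matrix has rank 5 and Smith normal form diag(1,1,1,1,1).

Reading off H_k = ker ∂_k / im ∂_{k+1}:

  H_0: rank C_0 − rank ∂_1 = 5 − 4 = 1, and the invariant factors of ∂_1 are all 1, so H_0 = Z.
  H_1: rank ker ∂_1 − rank ∂_2 = (10 − 4) − 5 = 1, and the invariant factors of ∂_2 are all 1, so H_1 = Z.
  H_2: rank ker ∂_2 − rank ∂_3 = (5 − 5) − 0 = 0, and there is no ∂_3, so H_2 = 0.

H_0 = Z,  H_1 = Z,  H_2 = 0.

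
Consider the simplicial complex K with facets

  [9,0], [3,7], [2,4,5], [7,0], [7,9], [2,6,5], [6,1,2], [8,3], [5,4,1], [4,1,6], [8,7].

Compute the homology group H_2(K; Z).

H_2 = 0.

Order the vertices as 0 < 1 < 2 < 3 < 4 < 5 < 6 < 7 < 8 < 9. Listing each simplex with vertices in this order, K has dimension 2 with simplices:

  0-simplices (10): [0], [1], [2], [3], [4], [5], [6], [7], [8], [9]
  1-simplices (16): [0,7], [0,9], [1,2], [1,4], [1,5], [1,6], [2,4], [2,5], [2,6], [3,7], [3,8], [4,5], [4,6], [5,6], [7,8], [7,9]
  2-simplices (5): [1,2,6], [1,4,5], [1,4,6], [2,4,5], [2,5,6]

giving chain groups C_0 ≅ Z^10, C_1 ≅ Z^16, C_2 ≅ Z^5.

Boundary ∂_1: C_1 → C_0 sends each edge [p,q] (with p < q) to q − p. For instance
  ∂[4,6] = [6] − [4].
The 10×16 boundary matrix has rank 8 and Smith normal form diag(1,1,1,1,1,1,1,1).

Boundary ∂_2: C_2 → C_1 sends each 2-simplex [p,q,r] to [q,r] − [p,r] + [p,q]. For instance
  ∂[1,4,5] = [4,5] − [1,5] + [1,4],
  ∂[1,4,6] = [4,6] − [1,6] + [1,4].
The 16×5 boundary matrix has rank 5 and Smith normal form diag(1,1,1,1,1).

Reading off H_k = ker ∂_k / im ∂_{k+1}:

  H_2: rank ker ∂_2 − rank ∂_3 = (5 − 5) − 0 = 0, and there is no ∂_3, so H_2 = 0.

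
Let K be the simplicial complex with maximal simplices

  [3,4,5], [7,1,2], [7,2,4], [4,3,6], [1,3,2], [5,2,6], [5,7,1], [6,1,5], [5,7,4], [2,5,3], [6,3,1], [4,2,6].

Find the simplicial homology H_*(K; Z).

H_0 ≅ Z,  H_1 ≅ Z/2Z,  H_2 = 0.

Take the total order 1 < 2 < 3 < 4 < 5 < 6 < 7 on the vertex set. Then K (dimension 2) consists of the simplices:

  0-simplices (7): [1], [2], [3], [4], [5], [6], [7]
  1-simplices (18): [1,2], [1,3], [1,5], [1,6], [1,7], [2,3], [2,4], [2,5], [2,6], [2,7], [3,4], [3,5], [3,6], [4,5], [4,6], [4,7], [5,6], [5,7]
  2-simplices (12): [1,2,3], [1,2,7], [1,3,6], [1,5,6], [1,5,7], [2,3,5], [2,4,6], [2,4,7], [2,5,6], [3,4,5], [3,4,6], [4,5,7]

Hence C_0 ≅ Z^7, C_1 ≅ Z^18, C_2 ≅ Z^12.

∂_1: C_1 → C_0 sends each edge [p,q] (with p < q) to q − p. For instance
  ∂[1,6] = [6] − [1].
The resulting 7×18 matrix has rank 6, and its Smith normal form has invariant factors (1,1,1,1,1,1).

The boundary map ∂_2: C_2 → C_1 maps a triangle to the signed sum of its edges. For instance
  ∂[2,3,5] = [3,5] − [2,5] + [2,3],
  ∂[1,2,3] = [2,3] − [1,3] + [1,2].
As a 18×12 matrix over Z this has rank 12, with invariant factors (1,1,1,1,1,1,1,1,1,1,1,2).

Computing H_k = (kernel of ∂_k) / (image of ∂_{k+1}):

  H_0: rank C_0 − rank ∂_1 = 7 − 6 = 1, and the invariant factors of ∂_1 are all 1, so H_0 ≅ Z.
  H_1: rank ker ∂_1 − rank ∂_2 = (18 − 6) − 12 = 0, and ∂_2 has invariant factor 2 > 1, so H_1 ≅ Z/2Z.
  H_2: rank ker ∂_2 − rank ∂_3 = (12 − 12) − 0 = 0, and there is no ∂_3, so H_2 ≅ 0.

As a check, the Euler characteristic is 7 − 18 + 12 = 1, which agrees with 1 − 0 + 0 = 1.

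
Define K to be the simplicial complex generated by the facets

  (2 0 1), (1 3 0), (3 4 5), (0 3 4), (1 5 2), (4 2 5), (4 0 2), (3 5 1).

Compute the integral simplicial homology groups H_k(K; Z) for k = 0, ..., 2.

We work with the vertex ordering 0 < 1 < 2 < 3 < 4 < 5. The simplices of K, each written with vertices in increasing order, are:

  0-simplices (6): [0], [1], [2], [3], [4], [5]
  1-simplices (12): [0,1], [0,2], [0,3], [0,4], [1,2], [1,3], [1,5], [2,4], [2,5], [3,4], [3,5], [4,5]
  2-simplices (8): [0,1,2], [0,1,3], [0,2,4], [0,3,4], [1,2,5], [1,3,5], [2,4,5], [3,4,5]

so the chain groups are C_0 ≅ Z^6, C_1 ≅ Z^12, C_2 ≅ Z^8.

∂_1: C_1 → C_0 is given by ∂[p,q] = [q] − [p].
The resulting 6×12 matrix has rank 5, and its Smith normal form has invariant factors (1,1,1,1,1).

∂_2: C_2 → C_1 acts by ∂[p,q,r] = [q,r] − [p,r] + [p,q]. For instance
  ∂[3,4,5] = [4,5] − [3,5] + [3,4],
  ∂[1,2,5] = [2,5] − [1,5] + [1,2].
As a 12×8 matrix over Z this has rank 7, with invariant factors (1,1,1,1,1,1,1).

From H_k ≅ ker(∂_k) / im(∂_{k+1}) we obtain:

  H_0: rank C_0 − rank ∂_1 = 6 − 5 = 1, and the invariant factors of ∂_1 are all 1, so H_0 ≅ Z.
  H_1: rank ker ∂_1 − rank ∂_2 = (12 − 5) − 7 = 0, and the invariant factors of ∂_2 are all 1, so H_1 ≅ 0.
  H_2: rank ker ∂_2 − rank ∂_3 = (8 − 7) − 0 = 1, and there is no ∂_3, so H_2 ≅ Z.

As a check, the Euler characteristic is 6 − 12 + 8 = 2, which agrees with 1 − 0 + 1 = 2.

H_0 ≅ Z,  H_1 = 0,  H_2 ≅ Z.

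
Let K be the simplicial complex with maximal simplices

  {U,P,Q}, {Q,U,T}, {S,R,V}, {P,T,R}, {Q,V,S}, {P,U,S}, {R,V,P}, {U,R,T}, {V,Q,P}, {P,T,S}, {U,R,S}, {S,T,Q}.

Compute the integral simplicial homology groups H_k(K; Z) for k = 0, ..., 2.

Fix the vertex order P < Q < R < S < T < U < V and write every simplex with vertices in increasing order. Then dim K = 2 and the simplices of K are:

  0-simplices (7): P, Q, R, S, T, U, V
  1-simplices (18): PQ, PR, PS, PT, PU, PV, QS, QT, QU, QV, RS, RT, RU, RV, ST, SU, SV, TU
  2-simplices (12): PQU, PQV, PRT, PRV, PST, PSU, QST, QSV, QTU, RSU, RSV, RTU

giving chain groups C_0 ≅ Z^7, C_1 ≅ Z^18, C_2 ≅ Z^12.

∂_1: C_1 → C_0 sends each edge [p,q] (with p < q) to q − p.
This gives a 7×18 integer matrix of rank 6; reducing to Smith normal form yields diagonal entries (1,1,1,1,1,1).

The boundary map ∂_2: C_2 → C_1 sends each 2-simplex [p,q,r] to [q,r] − [p,r] + [p,q]. For instance
  ∂PRT = RT − PT + PR,
  ∂RSV = SV − RV + RS.
The resulting 18×12 matrix has rank 12, and its Smith normal form has invariant factors (1,1,1,1,1,1,1,1,1,1,1,2).

From H_k ≅ ker(∂_k) / im(∂_{k+1}) we obtain:

  H_0: rank C_0 − rank ∂_1 = 7 − 6 = 1, and the invariant factors of ∂_1 are all 1, so H_0 ≅ Z.
  H_1: rank ker ∂_1 − rank ∂_2 = (18 − 6) − 12 = 0, and ∂_2 has invariant factor 2 > 1, so H_1 ≅ Z/2.
  H_2: rank ker ∂_2 − rank ∂_3 = (12 − 12) − 0 = 0, and there is no ∂_3, so H_2 ≅ 0.

(K is a triangulation of the real projective plane RP^2.)

H_0 ≅ Z,  H_1 ≅ Z/2,  H_2 = 0.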